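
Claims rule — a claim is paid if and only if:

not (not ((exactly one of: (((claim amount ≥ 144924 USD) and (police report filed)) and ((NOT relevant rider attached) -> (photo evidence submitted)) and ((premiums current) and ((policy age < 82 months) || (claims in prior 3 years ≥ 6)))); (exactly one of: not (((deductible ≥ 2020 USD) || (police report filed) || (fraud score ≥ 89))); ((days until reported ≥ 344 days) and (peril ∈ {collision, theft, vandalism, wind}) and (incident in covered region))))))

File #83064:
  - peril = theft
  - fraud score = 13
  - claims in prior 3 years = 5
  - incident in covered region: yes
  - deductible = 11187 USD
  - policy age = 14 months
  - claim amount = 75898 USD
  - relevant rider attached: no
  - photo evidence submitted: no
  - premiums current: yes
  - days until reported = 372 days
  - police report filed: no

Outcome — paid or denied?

Paid

Atomic conditions:
  claim amount ≥ 144924 USD: 75898 ≥ 144924 is false
  police report filed: no → false
  NOT relevant rider attached: no → true
  photo evidence submitted: no → false
  premiums current: yes → true
  policy age < 82 months: 14 < 82 is true
  claims in prior 3 years ≥ 6: 5 ≥ 6 is false
  deductible ≥ 2020 USD: 11187 ≥ 2020 is true
  fraud score ≥ 89: 13 ≥ 89 is false
  days until reported ≥ 344 days: 372 ≥ 344 is true
  peril ∈ {collision, theft, vandalism, wind}: theft is in the set → true
  incident in covered region: yes → true
Combine:
[1.1.1.1] false AND false = false
[1.1.1.2] true → false = false
[1.1.1.3.2] true OR false = true
[1.1.1.3] true AND true = true
[1.1.1] false AND false AND true = false
[1.1.2.1.1] true OR false OR false = true
[1.1.2.1] NOT true = false
[1.1.2.2] true AND true AND true = true
[1.1.2] exactly-one(false, true) = true
[1.1] exactly-one(false, true) = true
[1] NOT true = false
[root] NOT false = true
Overall: true → paid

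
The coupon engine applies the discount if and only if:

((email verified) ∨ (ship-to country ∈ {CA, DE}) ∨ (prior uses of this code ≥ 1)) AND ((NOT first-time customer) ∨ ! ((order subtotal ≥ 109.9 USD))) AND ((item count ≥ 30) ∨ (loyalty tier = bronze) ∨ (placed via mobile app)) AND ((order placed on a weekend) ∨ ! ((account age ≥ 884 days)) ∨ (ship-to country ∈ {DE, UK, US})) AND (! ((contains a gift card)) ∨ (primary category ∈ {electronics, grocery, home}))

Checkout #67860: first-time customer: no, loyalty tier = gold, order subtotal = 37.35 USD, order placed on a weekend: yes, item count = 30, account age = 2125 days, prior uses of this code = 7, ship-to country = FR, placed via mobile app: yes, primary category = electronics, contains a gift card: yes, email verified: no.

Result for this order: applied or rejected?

Atomic conditions:
  email verified: no → false
  ship-to country ∈ {CA, DE}: FR is not in the set → false
  prior uses of this code ≥ 1: 7 ≥ 1 is true
  NOT first-time customer: no → true
  order subtotal ≥ 109.9 USD: 37.35 ≥ 109.9 is false
  item count ≥ 30: 30 ≥ 30 is true
  loyalty tier = bronze: gold == bronze is false
  placed via mobile app: yes → true
  order placed on a weekend: yes → true
  account age ≥ 884 days: 2125 ≥ 884 is true
  ship-to country ∈ {DE, UK, US}: FR is not in the set → false
  contains a gift card: yes → true
  primary category ∈ {electronics, grocery, home}: electronics is in the set → true
Combine:
[1] false OR false OR true = true
[2.2] NOT false = true
[2] true OR true = true
[3] true OR false OR true = true
[4.2] NOT true = false
[4] true OR false OR false = true
[5.1] NOT true = false
[5] false OR true = true
[root] true AND true AND true AND true AND true = true
Overall: true → applied

Applied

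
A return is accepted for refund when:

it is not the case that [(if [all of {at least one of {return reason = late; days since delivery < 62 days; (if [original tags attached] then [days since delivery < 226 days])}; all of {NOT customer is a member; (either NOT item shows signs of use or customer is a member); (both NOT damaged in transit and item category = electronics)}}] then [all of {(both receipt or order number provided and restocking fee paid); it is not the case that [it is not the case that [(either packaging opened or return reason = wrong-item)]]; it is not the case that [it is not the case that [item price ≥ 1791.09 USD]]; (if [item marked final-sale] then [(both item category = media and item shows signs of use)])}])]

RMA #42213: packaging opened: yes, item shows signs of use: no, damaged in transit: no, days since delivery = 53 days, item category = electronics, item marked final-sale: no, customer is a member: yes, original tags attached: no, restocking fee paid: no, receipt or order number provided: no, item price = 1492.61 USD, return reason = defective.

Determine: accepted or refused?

Atomic conditions:
  return reason = late: defective == late is false
  days since delivery < 62 days: 53 < 62 is true
  original tags attached: no → false
  days since delivery < 226 days: 53 < 226 is true
  NOT customer is a member: yes → false
  NOT item shows signs of use: no → true
  customer is a member: yes → true
  NOT damaged in transit: no → true
  item category = electronics: electronics == electronics is true
  receipt or order number provided: no → false
  restocking fee paid: no → false
  packaging opened: yes → true
  return reason = wrong-item: defective == wrong-item is false
  item price ≥ 1791.09 USD: 1492.61 ≥ 1791.09 is false
  item marked final-sale: no → false
  item category = media: electronics == media is false
  item shows signs of use: no → false
Combine:
[1.1.1.3] false → true (antecedent false ⇒ implication holds) = true
[1.1.1] false OR true OR true = true
[1.1.2.2] true OR true = true
[1.1.2.3] true AND true = true
[1.1.2] false AND true AND true = false
[1.1] true AND false = false
[1.2.1] false AND false = false
[1.2.2.1.1] true OR false = true
[1.2.2.1] NOT true = false
[1.2.2] NOT false = true
[1.2.3.1] NOT false = true
[1.2.3] NOT true = false
[1.2.4.2] false AND false = false
[1.2.4] false → false (antecedent false ⇒ implication holds) = true
[1.2] false AND true AND false AND true = false
[1] false → false (antecedent false ⇒ implication holds) = true
[root] NOT true = false
Overall: false → refused

Refused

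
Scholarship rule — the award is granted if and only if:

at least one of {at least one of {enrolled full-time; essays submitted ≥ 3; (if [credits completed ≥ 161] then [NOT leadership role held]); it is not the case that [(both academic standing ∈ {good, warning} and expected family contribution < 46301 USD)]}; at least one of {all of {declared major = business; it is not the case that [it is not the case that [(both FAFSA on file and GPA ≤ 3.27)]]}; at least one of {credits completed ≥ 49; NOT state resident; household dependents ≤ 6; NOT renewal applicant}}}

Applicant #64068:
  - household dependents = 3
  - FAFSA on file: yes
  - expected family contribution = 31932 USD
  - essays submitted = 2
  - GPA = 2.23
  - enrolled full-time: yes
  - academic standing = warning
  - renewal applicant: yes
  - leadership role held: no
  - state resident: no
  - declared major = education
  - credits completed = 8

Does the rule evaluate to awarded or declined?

Atomic conditions:
  enrolled full-time: yes → true
  essays submitted ≥ 3: 2 ≥ 3 is false
  credits completed ≥ 161: 8 ≥ 161 is false
  NOT leadership role held: no → true
  academic standing ∈ {good, warning}: warning is in the set → true
  expected family contribution < 46301 USD: 31932 < 46301 is true
  declared major = business: education == business is false
  FAFSA on file: yes → true
  GPA ≤ 3.27: 2.23 ≤ 3.27 is true
  credits completed ≥ 49: 8 ≥ 49 is false
  NOT state resident: no → true
  household dependents ≤ 6: 3 ≤ 6 is true
  NOT renewal applicant: yes → false
Combine:
[1.3] false → true (antecedent false ⇒ implication holds) = true
[1.4.1] true AND true = true
[1.4] NOT true = false
[1] true OR false OR true OR false = true
[2.1.2.1.1] true AND true = true
[2.1.2.1] NOT true = false
[2.1.2] NOT false = true
[2.1] false AND true = false
[2.2] false OR true OR true OR false = true
[2] false OR true = true
[root] true OR true = true
Overall: true → awarded

Awarded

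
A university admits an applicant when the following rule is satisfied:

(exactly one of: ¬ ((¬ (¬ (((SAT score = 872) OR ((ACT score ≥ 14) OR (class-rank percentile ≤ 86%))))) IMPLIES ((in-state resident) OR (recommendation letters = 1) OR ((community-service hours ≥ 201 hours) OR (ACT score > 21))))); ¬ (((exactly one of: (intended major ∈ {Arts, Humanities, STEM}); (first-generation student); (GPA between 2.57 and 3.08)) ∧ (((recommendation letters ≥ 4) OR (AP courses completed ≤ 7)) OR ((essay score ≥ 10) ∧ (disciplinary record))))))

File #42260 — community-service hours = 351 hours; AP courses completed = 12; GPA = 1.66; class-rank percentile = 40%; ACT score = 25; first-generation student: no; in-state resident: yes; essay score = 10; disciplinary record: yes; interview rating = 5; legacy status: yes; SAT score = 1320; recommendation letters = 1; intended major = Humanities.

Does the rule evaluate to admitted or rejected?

Atomic conditions:
  SAT score = 872: 1320 == 872 is false
  ACT score ≥ 14: 25 ≥ 14 is true
  class-rank percentile ≤ 86%: 40 ≤ 86 is true
  in-state resident: yes → true
  recommendation letters = 1: 1 == 1 is true
  community-service hours ≥ 201 hours: 351 ≥ 201 is true
  ACT score > 21: 25 > 21 is true
  intended major ∈ {Arts, Humanities, STEM}: Humanities is in the set → true
  first-generation student: no → false
  GPA between 2.57 and 3.08: 1.66 in [2.57, 3.08] is false
  recommendation letters ≥ 4: 1 ≥ 4 is false
  AP courses completed ≤ 7: 12 ≤ 7 is false
  essay score ≥ 10: 10 ≥ 10 is true
  disciplinary record: yes → true
Combine:
[1.1.1.1.1.2] true OR true = true
[1.1.1.1.1] false OR true = true
[1.1.1.1] NOT true = false
[1.1.1] NOT false = true
[1.1.2.3] true OR true = true
[1.1.2] true OR true OR true = true
[1.1] true → true = true
[1] NOT true = false
[2.1.1] exactly-one(true, false, false) = true
[2.1.2.1] false OR false = false
[2.1.2.2] true AND true = true
[2.1.2] false OR true = true
[2.1] true AND true = true
[2] NOT true = false
[root] exactly-one(false, false) = false
Overall: false → rejected

Rejected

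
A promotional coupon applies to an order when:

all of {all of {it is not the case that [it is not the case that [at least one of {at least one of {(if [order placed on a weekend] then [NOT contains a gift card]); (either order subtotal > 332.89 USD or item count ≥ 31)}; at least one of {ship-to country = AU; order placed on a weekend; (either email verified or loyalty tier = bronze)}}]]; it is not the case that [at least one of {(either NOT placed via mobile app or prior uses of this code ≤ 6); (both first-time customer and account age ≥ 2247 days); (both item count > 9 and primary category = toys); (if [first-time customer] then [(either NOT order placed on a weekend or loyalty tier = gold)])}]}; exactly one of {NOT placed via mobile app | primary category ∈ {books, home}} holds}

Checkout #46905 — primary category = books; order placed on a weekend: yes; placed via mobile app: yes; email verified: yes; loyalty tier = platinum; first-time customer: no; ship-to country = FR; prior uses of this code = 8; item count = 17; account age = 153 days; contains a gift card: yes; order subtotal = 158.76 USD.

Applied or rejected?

Atomic conditions:
  order placed on a weekend: yes → true
  NOT contains a gift card: yes → false
  order subtotal > 332.89 USD: 158.76 > 332.89 is false
  item count ≥ 31: 17 ≥ 31 is false
  ship-to country = AU: FR == AU is false
  email verified: yes → true
  loyalty tier = bronze: platinum == bronze is false
  NOT placed via mobile app: yes → false
  prior uses of this code ≤ 6: 8 ≤ 6 is false
  first-time customer: no → false
  account age ≥ 2247 days: 153 ≥ 2247 is false
  item count > 9: 17 > 9 is true
  primary category = toys: books == toys is false
  NOT order placed on a weekend: yes → false
  loyalty tier = gold: platinum == gold is false
  primary category ∈ {books, home}: books is in the set → true
Combine:
[1.1.1.1.1.1] true → false = false
[1.1.1.1.1.2] false OR false = false
[1.1.1.1.1] false OR false = false
[1.1.1.1.2.3] true OR false = true
[1.1.1.1.2] false OR true OR true = true
[1.1.1.1] false OR true = true
[1.1.1] NOT true = false
[1.1] NOT false = true
[1.2.1.1] false OR false = false
[1.2.1.2] false AND false = false
[1.2.1.3] true AND false = false
[1.2.1.4.2] false OR false = false
[1.2.1.4] false → false (antecedent false ⇒ implication holds) = true
[1.2.1] false OR false OR false OR true = true
[1.2] NOT true = false
[1] true AND false = false
[2] exactly-one(false, true) = true
[root] false AND true = false
Overall: false → rejected

Rejected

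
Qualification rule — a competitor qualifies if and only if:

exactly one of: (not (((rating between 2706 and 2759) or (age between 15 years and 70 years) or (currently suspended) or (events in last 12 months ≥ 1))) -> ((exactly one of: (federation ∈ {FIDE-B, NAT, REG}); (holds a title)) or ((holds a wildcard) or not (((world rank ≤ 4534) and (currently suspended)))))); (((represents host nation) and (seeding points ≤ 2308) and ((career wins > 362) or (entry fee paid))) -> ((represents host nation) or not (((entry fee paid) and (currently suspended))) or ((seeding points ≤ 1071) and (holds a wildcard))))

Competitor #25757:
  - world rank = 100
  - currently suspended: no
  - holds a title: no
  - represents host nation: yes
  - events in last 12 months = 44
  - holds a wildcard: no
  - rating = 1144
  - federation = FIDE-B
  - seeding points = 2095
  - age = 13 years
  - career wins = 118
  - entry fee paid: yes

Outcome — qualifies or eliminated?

Eliminated

Atomic conditions:
  rating between 2706 and 2759: 1144 in [2706, 2759] is false
  age between 15 years and 70 years: 13 in [15, 70] is false
  currently suspended: no → false
  events in last 12 months ≥ 1: 44 ≥ 1 is true
  federation ∈ {FIDE-B, NAT, REG}: FIDE-B is in the set → true
  holds a title: no → false
  holds a wildcard: no → false
  world rank ≤ 4534: 100 ≤ 4534 is true
  represents host nation: yes → true
  seeding points ≤ 2308: 2095 ≤ 2308 is true
  career wins > 362: 118 > 362 is false
  entry fee paid: yes → true
  seeding points ≤ 1071: 2095 ≤ 1071 is false
Combine:
[1.1.1] false OR false OR false OR true = true
[1.1] NOT true = false
[1.2.1] exactly-one(true, false) = true
[1.2.2.2.1] true AND false = false
[1.2.2.2] NOT false = true
[1.2.2] false OR true = true
[1.2] true OR true = true
[1] false → true (antecedent false ⇒ implication holds) = true
[2.1.3] false OR true = true
[2.1] true AND true AND true = true
[2.2.2.1] true AND false = false
[2.2.2] NOT false = true
[2.2.3] false AND false = false
[2.2] true OR true OR false = true
[2] true → true = true
[root] exactly-one(true, true) = false
Overall: false → eliminated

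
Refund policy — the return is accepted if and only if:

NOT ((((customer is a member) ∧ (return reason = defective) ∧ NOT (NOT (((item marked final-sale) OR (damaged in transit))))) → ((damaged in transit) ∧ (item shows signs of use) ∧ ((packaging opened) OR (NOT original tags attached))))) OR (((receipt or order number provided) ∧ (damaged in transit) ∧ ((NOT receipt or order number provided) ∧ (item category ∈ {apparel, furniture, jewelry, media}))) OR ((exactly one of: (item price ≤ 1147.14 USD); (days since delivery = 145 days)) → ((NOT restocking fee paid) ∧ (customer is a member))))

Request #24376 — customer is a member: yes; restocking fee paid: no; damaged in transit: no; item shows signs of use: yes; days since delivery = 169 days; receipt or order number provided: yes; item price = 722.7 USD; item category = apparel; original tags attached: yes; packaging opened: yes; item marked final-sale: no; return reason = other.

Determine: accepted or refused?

Atomic conditions:
  customer is a member: yes → true
  return reason = defective: other == defective is false
  item marked final-sale: no → false
  damaged in transit: no → false
  item shows signs of use: yes → true
  packaging opened: yes → true
  NOT original tags attached: yes → false
  receipt or order number provided: yes → true
  NOT receipt or order number provided: yes → false
  item category ∈ {apparel, furniture, jewelry, media}: apparel is in the set → true
  item price ≤ 1147.14 USD: 722.7 ≤ 1147.14 is true
  days since delivery = 145 days: 169 == 145 is false
  NOT restocking fee paid: no → true
Combine:
[1.1.1.3.1.1] false OR false = false
[1.1.1.3.1] NOT false = true
[1.1.1.3] NOT true = false
[1.1.1] true AND false AND false = false
[1.1.2.3] true OR false = true
[1.1.2] false AND true AND true = false
[1.1] false → false (antecedent false ⇒ implication holds) = true
[1] NOT true = false
[2.1.3] false AND true = false
[2.1] true AND false AND false = false
[2.2.1] exactly-one(true, false) = true
[2.2.2] true AND true = true
[2.2] true → true = true
[2] false OR true = true
[root] false OR true = true
Overall: true → accepted

Accepted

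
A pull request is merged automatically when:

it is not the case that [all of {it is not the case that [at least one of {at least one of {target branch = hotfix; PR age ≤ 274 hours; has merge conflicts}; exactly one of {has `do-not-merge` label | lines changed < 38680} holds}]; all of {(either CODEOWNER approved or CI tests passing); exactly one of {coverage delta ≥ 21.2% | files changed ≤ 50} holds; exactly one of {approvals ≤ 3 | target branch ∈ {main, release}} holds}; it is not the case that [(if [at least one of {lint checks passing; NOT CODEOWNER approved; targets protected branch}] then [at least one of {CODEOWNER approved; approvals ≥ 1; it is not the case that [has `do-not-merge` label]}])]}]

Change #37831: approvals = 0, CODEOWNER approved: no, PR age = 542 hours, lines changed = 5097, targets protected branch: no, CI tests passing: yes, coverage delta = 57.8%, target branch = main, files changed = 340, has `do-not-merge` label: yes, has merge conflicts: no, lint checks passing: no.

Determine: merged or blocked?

Atomic conditions:
  target branch = hotfix: main == hotfix is false
  PR age ≤ 274 hours: 542 ≤ 274 is false
  has merge conflicts: no → false
  has `do-not-merge` label: yes → true
  lines changed < 38680: 5097 < 38680 is true
  CODEOWNER approved: no → false
  CI tests passing: yes → true
  coverage delta ≥ 21.2%: 57.8 ≥ 21.2 is true
  files changed ≤ 50: 340 ≤ 50 is false
  approvals ≤ 3: 0 ≤ 3 is true
  target branch ∈ {main, release}: main is in the set → true
  lint checks passing: no → false
  NOT CODEOWNER approved: no → true
  targets protected branch: no → false
  approvals ≥ 1: 0 ≥ 1 is false
Combine:
[1.1.1.1] false OR false OR false = false
[1.1.1.2] exactly-one(true, true) = false
[1.1.1] false OR false = false
[1.1] NOT false = true
[1.2.1] false OR true = true
[1.2.2] exactly-one(true, false) = true
[1.2.3] exactly-one(true, true) = false
[1.2] true AND true AND false = false
[1.3.1.1] false OR true OR false = true
[1.3.1.2.3] NOT true = false
[1.3.1.2] false OR false OR false = false
[1.3.1] true → false = false
[1.3] NOT false = true
[1] true AND false AND true = false
[root] NOT false = true
Overall: true → merged

Merged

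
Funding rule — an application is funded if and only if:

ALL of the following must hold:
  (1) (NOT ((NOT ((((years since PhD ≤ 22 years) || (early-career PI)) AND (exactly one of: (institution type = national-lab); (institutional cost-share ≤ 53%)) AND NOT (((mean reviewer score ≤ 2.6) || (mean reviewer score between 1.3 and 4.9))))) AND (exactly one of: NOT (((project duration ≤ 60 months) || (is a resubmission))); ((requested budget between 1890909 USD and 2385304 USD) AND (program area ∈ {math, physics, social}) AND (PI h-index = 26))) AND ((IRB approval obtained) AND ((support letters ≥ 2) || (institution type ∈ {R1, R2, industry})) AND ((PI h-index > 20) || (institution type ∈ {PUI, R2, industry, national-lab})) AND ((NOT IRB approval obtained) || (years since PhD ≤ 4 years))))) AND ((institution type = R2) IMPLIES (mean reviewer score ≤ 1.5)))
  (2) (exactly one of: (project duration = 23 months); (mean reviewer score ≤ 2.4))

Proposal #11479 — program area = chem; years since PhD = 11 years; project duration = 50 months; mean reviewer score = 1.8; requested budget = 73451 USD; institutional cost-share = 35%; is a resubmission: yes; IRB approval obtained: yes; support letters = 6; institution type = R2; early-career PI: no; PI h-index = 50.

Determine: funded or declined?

Atomic conditions:
  years since PhD ≤ 22 years: 11 ≤ 22 is true
  early-career PI: no → false
  institution type = national-lab: R2 == national-lab is false
  institutional cost-share ≤ 53%: 35 ≤ 53 is true
  mean reviewer score ≤ 2.6: 1.8 ≤ 2.6 is true
  mean reviewer score between 1.3 and 4.9: 1.8 in [1.3, 4.9] is true
  project duration ≤ 60 months: 50 ≤ 60 is true
  is a resubmission: yes → true
  requested budget between 1890909 USD and 2385304 USD: 73451 in [1890909, 2385304] is false
  program area ∈ {math, physics, social}: chem is not in the set → false
  PI h-index = 26: 50 == 26 is false
  IRB approval obtained: yes → true
  support letters ≥ 2: 6 ≥ 2 is true
  institution type ∈ {R1, R2, industry}: R2 is in the set → true
  PI h-index > 20: 50 > 20 is true
  institution type ∈ {PUI, R2, industry, national-lab}: R2 is in the set → true
  NOT IRB approval obtained: yes → false
  years since PhD ≤ 4 years: 11 ≤ 4 is false
  institution type = R2: R2 == R2 is true
  mean reviewer score ≤ 1.5: 1.8 ≤ 1.5 is false
  project duration = 23 months: 50 == 23 is false
  mean reviewer score ≤ 2.4: 1.8 ≤ 2.4 is true
Combine:
[1.1.1.1.1.1] true OR false = true
[1.1.1.1.1.2] exactly-one(false, true) = true
[1.1.1.1.1.3.1] true OR true = true
[1.1.1.1.1.3] NOT true = false
[1.1.1.1.1] true AND true AND false = false
[1.1.1.1] NOT false = true
[1.1.1.2.1.1] true OR true = true
[1.1.1.2.1] NOT true = false
[1.1.1.2.2] false AND false AND false = false
[1.1.1.2] exactly-one(false, false) = false
[1.1.1.3.2] true OR true = true
[1.1.1.3.3] true OR true = true
[1.1.1.3.4] false OR false = false
[1.1.1.3] true AND true AND true AND false = false
[1.1.1] true AND false AND false = false
[1.1] NOT false = true
[1.2] true → false = false
[1] true AND false = false
[2] exactly-one(false, true) = true
[root] false AND true = false
Overall: false → declined

Declined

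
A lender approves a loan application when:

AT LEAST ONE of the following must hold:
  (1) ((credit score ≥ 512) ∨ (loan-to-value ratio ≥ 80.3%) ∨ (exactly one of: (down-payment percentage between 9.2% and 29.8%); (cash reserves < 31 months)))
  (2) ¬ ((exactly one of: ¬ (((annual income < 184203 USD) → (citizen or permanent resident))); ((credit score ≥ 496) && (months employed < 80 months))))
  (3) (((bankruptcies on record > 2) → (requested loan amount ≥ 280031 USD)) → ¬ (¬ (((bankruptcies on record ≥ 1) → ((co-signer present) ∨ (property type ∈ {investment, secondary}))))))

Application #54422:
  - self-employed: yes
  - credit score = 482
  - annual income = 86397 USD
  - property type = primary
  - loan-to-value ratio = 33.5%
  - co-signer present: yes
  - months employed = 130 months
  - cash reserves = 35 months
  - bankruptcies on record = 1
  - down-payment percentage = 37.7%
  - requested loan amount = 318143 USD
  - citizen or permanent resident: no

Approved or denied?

Atomic conditions:
  credit score ≥ 512: 482 ≥ 512 is false
  loan-to-value ratio ≥ 80.3%: 33.5 ≥ 80.3 is false
  down-payment percentage between 9.2% and 29.8%: 37.7 in [9.2, 29.8] is false
  cash reserves < 31 months: 35 < 31 is false
  annual income < 184203 USD: 86397 < 184203 is true
  citizen or permanent resident: no → false
  credit score ≥ 496: 482 ≥ 496 is false
  months employed < 80 months: 130 < 80 is false
  bankruptcies on record > 2: 1 > 2 is false
  requested loan amount ≥ 280031 USD: 318143 ≥ 280031 is true
  bankruptcies on record ≥ 1: 1 ≥ 1 is true
  co-signer present: yes → true
  property type ∈ {investment, secondary}: primary is not in the set → false
Combine:
[1.3] exactly-one(false, false) = false
[1] false OR false OR false = false
[2.1.1.1] true → false = false
[2.1.1] NOT false = true
[2.1.2] false AND false = false
[2.1] exactly-one(true, false) = true
[2] NOT true = false
[3.1] false → true (antecedent false ⇒ implication holds) = true
[3.2.1.1.2] true OR false = true
[3.2.1.1] true → true = true
[3.2.1] NOT true = false
[3.2] NOT false = true
[3] true → true = true
[root] false OR false OR true = true
Overall: true → approved

Approved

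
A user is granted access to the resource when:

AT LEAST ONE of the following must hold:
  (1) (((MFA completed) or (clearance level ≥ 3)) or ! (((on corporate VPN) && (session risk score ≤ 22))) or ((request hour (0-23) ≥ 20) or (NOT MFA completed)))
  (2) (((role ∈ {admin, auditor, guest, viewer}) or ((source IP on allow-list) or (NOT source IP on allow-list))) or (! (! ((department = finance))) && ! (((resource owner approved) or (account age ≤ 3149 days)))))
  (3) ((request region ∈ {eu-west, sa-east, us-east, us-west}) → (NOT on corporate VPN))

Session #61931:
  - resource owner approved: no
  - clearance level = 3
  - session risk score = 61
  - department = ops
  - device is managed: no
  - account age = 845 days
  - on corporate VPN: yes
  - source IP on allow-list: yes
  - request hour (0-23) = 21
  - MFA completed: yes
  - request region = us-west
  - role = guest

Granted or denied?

Granted

Atomic conditions:
  MFA completed: yes → true
  clearance level ≥ 3: 3 ≥ 3 is true
  on corporate VPN: yes → true
  session risk score ≤ 22: 61 ≤ 22 is false
  request hour (0-23) ≥ 20: 21 ≥ 20 is true
  NOT MFA completed: yes → false
  role ∈ {admin, auditor, guest, viewer}: guest is in the set → true
  source IP on allow-list: yes → true
  NOT source IP on allow-list: yes → false
  department = finance: ops == finance is false
  resource owner approved: no → false
  account age ≤ 3149 days: 845 ≤ 3149 is true
  request region ∈ {eu-west, sa-east, us-east, us-west}: us-west is in the set → true
  NOT on corporate VPN: yes → false
Combine:
[1.1] true OR true = true
[1.2.1] true AND false = false
[1.2] NOT false = true
[1.3] true OR false = true
[1] true OR true OR true = true
[2.1.2] true OR false = true
[2.1] true OR true = true
[2.2.1.1] NOT false = true
[2.2.1] NOT true = false
[2.2.2.1] false OR true = true
[2.2.2] NOT true = false
[2.2] false AND false = false
[2] true OR false = true
[3] true → false = false
[root] true OR true OR false = true
Overall: true → granted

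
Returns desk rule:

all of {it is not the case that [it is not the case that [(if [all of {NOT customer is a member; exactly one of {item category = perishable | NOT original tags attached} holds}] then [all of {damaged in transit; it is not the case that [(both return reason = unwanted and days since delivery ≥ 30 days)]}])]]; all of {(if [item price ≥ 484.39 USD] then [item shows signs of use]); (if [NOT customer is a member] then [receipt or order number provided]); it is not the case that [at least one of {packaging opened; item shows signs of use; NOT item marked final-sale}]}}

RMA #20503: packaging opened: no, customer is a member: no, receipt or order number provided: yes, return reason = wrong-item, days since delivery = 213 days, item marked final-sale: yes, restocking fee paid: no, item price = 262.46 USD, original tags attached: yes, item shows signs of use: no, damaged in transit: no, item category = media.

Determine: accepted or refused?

Atomic conditions:
  NOT customer is a member: no → true
  item category = perishable: media == perishable is false
  NOT original tags attached: yes → false
  damaged in transit: no → false
  return reason = unwanted: wrong-item == unwanted is false
  days since delivery ≥ 30 days: 213 ≥ 30 is true
  item price ≥ 484.39 USD: 262.46 ≥ 484.39 is false
  item shows signs of use: no → false
  receipt or order number provided: yes → true
  packaging opened: no → false
  NOT item marked final-sale: yes → false
Combine:
[1.1.1.1.2] exactly-one(false, false) = false
[1.1.1.1] true AND false = false
[1.1.1.2.2.1] false AND true = false
[1.1.1.2.2] NOT false = true
[1.1.1.2] false AND true = false
[1.1.1] false → false (antecedent false ⇒ implication holds) = true
[1.1] NOT true = false
[1] NOT false = true
[2.1] false → false (antecedent false ⇒ implication holds) = true
[2.2] true → true = true
[2.3.1] false OR false OR false = false
[2.3] NOT false = true
[2] true AND true AND true = true
[root] true AND true = true
Overall: true → accepted

Accepted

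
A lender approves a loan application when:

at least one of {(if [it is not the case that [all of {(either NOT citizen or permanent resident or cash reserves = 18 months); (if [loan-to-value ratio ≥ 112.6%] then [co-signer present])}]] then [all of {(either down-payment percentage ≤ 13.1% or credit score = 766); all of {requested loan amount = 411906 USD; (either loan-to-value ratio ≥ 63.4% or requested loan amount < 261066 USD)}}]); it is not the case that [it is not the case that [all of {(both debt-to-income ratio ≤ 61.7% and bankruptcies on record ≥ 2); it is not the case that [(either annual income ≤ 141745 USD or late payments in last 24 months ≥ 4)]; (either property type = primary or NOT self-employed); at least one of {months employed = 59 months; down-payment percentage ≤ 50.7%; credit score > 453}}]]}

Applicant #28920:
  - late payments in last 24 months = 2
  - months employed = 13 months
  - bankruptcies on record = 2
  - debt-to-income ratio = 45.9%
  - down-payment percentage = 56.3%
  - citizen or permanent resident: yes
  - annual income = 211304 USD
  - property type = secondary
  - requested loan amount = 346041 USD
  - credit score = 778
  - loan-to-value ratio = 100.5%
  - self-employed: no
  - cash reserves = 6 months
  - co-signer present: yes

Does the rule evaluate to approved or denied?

Atomic conditions:
  NOT citizen or permanent resident: yes → false
  cash reserves = 18 months: 6 == 18 is false
  loan-to-value ratio ≥ 112.6%: 100.5 ≥ 112.6 is false
  co-signer present: yes → true
  down-payment percentage ≤ 13.1%: 56.3 ≤ 13.1 is false
  credit score = 766: 778 == 766 is false
  requested loan amount = 411906 USD: 346041 == 411906 is false
  loan-to-value ratio ≥ 63.4%: 100.5 ≥ 63.4 is true
  requested loan amount < 261066 USD: 346041 < 261066 is false
  debt-to-income ratio ≤ 61.7%: 45.9 ≤ 61.7 is true
  bankruptcies on record ≥ 2: 2 ≥ 2 is true
  annual income ≤ 141745 USD: 211304 ≤ 141745 is false
  late payments in last 24 months ≥ 4: 2 ≥ 4 is false
  property type = primary: secondary == primary is false
  NOT self-employed: no → true
  months employed = 59 months: 13 == 59 is false
  down-payment percentage ≤ 50.7%: 56.3 ≤ 50.7 is false
  credit score > 453: 778 > 453 is true
Combine:
[1.1.1.1] false OR false = false
[1.1.1.2] false → true (antecedent false ⇒ implication holds) = true
[1.1.1] false AND true = false
[1.1] NOT false = true
[1.2.1] false OR false = false
[1.2.2.2] true OR false = true
[1.2.2] false AND true = false
[1.2] false AND false = false
[1] true → false = false
[2.1.1.1] true AND true = true
[2.1.1.2.1] false OR false = false
[2.1.1.2] NOT false = true
[2.1.1.3] false OR true = true
[2.1.1.4] false OR false OR true = true
[2.1.1] true AND true AND true AND true = true
[2.1] NOT true = false
[2] NOT false = true
[root] false OR true = true
Overall: true → approved

Approved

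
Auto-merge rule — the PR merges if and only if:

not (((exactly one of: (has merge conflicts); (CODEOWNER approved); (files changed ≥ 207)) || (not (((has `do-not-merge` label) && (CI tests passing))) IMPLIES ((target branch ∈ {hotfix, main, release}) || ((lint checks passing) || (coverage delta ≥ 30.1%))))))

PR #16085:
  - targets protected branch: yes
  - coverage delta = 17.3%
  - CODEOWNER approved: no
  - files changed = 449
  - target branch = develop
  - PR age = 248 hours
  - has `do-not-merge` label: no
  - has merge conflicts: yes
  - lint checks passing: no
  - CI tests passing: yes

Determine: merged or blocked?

Merged

Atomic conditions:
  has merge conflicts: yes → true
  CODEOWNER approved: no → false
  files changed ≥ 207: 449 ≥ 207 is true
  has `do-not-merge` label: no → false
  CI tests passing: yes → true
  target branch ∈ {hotfix, main, release}: develop is not in the set → false
  lint checks passing: no → false
  coverage delta ≥ 30.1%: 17.3 ≥ 30.1 is false
Combine:
[1.1] exactly-one(true, false, true) = false
[1.2.1.1] false AND true = false
[1.2.1] NOT false = true
[1.2.2.2] false OR false = false
[1.2.2] false OR false = false
[1.2] true → false = false
[1] false OR false = false
[root] NOT false = true
Overall: true → merged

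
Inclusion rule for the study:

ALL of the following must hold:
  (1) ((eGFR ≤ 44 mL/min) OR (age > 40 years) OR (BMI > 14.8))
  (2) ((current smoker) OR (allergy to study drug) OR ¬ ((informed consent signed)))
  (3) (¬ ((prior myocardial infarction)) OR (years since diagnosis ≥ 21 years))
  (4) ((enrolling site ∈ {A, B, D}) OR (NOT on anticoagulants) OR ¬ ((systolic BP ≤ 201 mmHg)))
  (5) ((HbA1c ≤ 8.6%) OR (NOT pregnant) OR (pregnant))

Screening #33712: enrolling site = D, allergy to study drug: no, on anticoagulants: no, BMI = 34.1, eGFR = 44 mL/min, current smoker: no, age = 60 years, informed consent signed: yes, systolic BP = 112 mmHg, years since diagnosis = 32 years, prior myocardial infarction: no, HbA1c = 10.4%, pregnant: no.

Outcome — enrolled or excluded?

Atomic conditions:
  eGFR ≤ 44 mL/min: 44 ≤ 44 is true
  age > 40 years: 60 > 40 is true
  BMI > 14.8: 34.1 > 14.8 is true
  current smoker: no → false
  allergy to study drug: no → false
  informed consent signed: yes → true
  prior myocardial infarction: no → false
  years since diagnosis ≥ 21 years: 32 ≥ 21 is true
  enrolling site ∈ {A, B, D}: D is in the set → true
  NOT on anticoagulants: no → true
  systolic BP ≤ 201 mmHg: 112 ≤ 201 is true
  HbA1c ≤ 8.6%: 10.4 ≤ 8.6 is false
  NOT pregnant: no → true
  pregnant: no → false
Combine:
[1] true OR true OR true = true
[2.3] NOT true = false
[2] false OR false OR false = false
[3.1] NOT false = true
[3] true OR true = true
[4.3] NOT true = false
[4] true OR true OR false = true
[5] false OR true OR false = true
[root] true AND false AND true AND true AND true = false
Overall: false → excluded

Excluded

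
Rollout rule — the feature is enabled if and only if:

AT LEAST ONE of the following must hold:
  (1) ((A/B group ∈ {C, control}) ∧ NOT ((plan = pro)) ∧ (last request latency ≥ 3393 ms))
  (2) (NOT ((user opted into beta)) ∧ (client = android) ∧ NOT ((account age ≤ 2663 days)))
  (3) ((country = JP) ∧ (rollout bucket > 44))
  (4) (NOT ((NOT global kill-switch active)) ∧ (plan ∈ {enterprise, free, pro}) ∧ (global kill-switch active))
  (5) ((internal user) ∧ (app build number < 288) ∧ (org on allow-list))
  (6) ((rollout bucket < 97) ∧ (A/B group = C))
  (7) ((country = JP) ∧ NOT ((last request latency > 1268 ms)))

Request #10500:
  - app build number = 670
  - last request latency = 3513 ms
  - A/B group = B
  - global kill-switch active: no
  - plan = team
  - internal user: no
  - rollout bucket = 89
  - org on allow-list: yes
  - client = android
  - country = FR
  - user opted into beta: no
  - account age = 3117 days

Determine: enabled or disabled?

Enabled

Atomic conditions:
  A/B group ∈ {C, control}: B is not in the set → false
  plan = pro: team == pro is false
  last request latency ≥ 3393 ms: 3513 ≥ 3393 is true
  user opted into beta: no → false
  client = android: android == android is true
  account age ≤ 2663 days: 3117 ≤ 2663 is false
  country = JP: FR == JP is false
  rollout bucket > 44: 89 > 44 is true
  NOT global kill-switch active: no → true
  plan ∈ {enterprise, free, pro}: team is not in the set → false
  global kill-switch active: no → false
  internal user: no → false
  app build number < 288: 670 < 288 is false
  org on allow-list: yes → true
  rollout bucket < 97: 89 < 97 is true
  A/B group = C: B == C is false
  last request latency > 1268 ms: 3513 > 1268 is true
Combine:
[1.2] NOT false = true
[1] false AND true AND true = false
[2.1] NOT false = true
[2.3] NOT false = true
[2] true AND true AND true = true
[3] false AND true = false
[4.1] NOT true = false
[4] false AND false AND false = false
[5] false AND false AND true = false
[6] true AND false = false
[7.2] NOT true = false
[7] false AND false = false
[root] false OR true OR false OR false OR false OR false OR false = true
Overall: true → enabled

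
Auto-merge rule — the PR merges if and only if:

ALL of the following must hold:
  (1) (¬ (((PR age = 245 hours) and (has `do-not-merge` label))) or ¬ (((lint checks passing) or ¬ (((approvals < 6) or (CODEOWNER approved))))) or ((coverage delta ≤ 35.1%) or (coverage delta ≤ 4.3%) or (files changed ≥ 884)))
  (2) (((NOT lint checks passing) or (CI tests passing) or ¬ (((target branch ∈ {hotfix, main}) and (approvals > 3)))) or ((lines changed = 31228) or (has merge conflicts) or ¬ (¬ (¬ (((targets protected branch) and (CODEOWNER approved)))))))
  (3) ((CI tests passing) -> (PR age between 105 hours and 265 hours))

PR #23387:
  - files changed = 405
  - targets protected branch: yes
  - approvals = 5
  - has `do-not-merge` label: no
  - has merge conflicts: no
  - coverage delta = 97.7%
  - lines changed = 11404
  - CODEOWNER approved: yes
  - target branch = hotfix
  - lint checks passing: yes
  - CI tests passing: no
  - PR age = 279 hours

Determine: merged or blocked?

Atomic conditions:
  PR age = 245 hours: 279 == 245 is false
  has `do-not-merge` label: no → false
  lint checks passing: yes → true
  approvals < 6: 5 < 6 is true
  CODEOWNER approved: yes → true
  coverage delta ≤ 35.1%: 97.7 ≤ 35.1 is false
  coverage delta ≤ 4.3%: 97.7 ≤ 4.3 is false
  files changed ≥ 884: 405 ≥ 884 is false
  NOT lint checks passing: yes → false
  CI tests passing: no → false
  target branch ∈ {hotfix, main}: hotfix is in the set → true
  approvals > 3: 5 > 3 is true
  lines changed = 31228: 11404 == 31228 is false
  has merge conflicts: no → false
  targets protected branch: yes → true
  PR age between 105 hours and 265 hours: 279 in [105, 265] is false
Combine:
[1.1.1] false AND false = false
[1.1] NOT false = true
[1.2.1.2.1] true OR true = true
[1.2.1.2] NOT true = false
[1.2.1] true OR false = true
[1.2] NOT true = false
[1.3] false OR false OR false = false
[1] true OR false OR false = true
[2.1.3.1] true AND true = true
[2.1.3] NOT true = false
[2.1] false OR false OR false = false
[2.2.3.1.1.1] true AND true = true
[2.2.3.1.1] NOT true = false
[2.2.3.1] NOT false = true
[2.2.3] NOT true = false
[2.2] false OR false OR false = false
[2] false OR false = false
[3] false → false (antecedent false ⇒ implication holds) = true
[root] true AND false AND true = false
Overall: false → blocked

Blocked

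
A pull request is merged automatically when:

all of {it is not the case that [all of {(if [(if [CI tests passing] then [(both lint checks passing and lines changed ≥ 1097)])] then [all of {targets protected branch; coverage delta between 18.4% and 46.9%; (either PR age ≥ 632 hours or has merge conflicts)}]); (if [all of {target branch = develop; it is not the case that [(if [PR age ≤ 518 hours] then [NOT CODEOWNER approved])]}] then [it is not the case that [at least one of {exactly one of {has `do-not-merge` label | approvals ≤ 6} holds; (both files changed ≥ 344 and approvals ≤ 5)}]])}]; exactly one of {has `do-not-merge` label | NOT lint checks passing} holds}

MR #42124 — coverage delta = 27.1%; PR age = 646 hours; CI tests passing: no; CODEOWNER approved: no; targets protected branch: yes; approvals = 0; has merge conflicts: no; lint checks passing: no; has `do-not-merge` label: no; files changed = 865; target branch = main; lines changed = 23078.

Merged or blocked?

Blocked

Atomic conditions:
  CI tests passing: no → false
  lint checks passing: no → false
  lines changed ≥ 1097: 23078 ≥ 1097 is true
  targets protected branch: yes → true
  coverage delta between 18.4% and 46.9%: 27.1 in [18.4, 46.9] is true
  PR age ≥ 632 hours: 646 ≥ 632 is true
  has merge conflicts: no → false
  target branch = develop: main == develop is false
  PR age ≤ 518 hours: 646 ≤ 518 is false
  NOT CODEOWNER approved: no → true
  has `do-not-merge` label: no → false
  approvals ≤ 6: 0 ≤ 6 is true
  files changed ≥ 344: 865 ≥ 344 is true
  approvals ≤ 5: 0 ≤ 5 is true
  NOT lint checks passing: no → true
Combine:
[1.1.1.1.2] false AND true = false
[1.1.1.1] false → false (antecedent false ⇒ implication holds) = true
[1.1.1.2.3] true OR false = true
[1.1.1.2] true AND true AND true = true
[1.1.1] true → true = true
[1.1.2.1.2.1] false → true (antecedent false ⇒ implication holds) = true
[1.1.2.1.2] NOT true = false
[1.1.2.1] false AND false = false
[1.1.2.2.1.1] exactly-one(false, true) = true
[1.1.2.2.1.2] true AND true = true
[1.1.2.2.1] true OR true = true
[1.1.2.2] NOT true = false
[1.1.2] false → false (antecedent false ⇒ implication holds) = true
[1.1] true AND true = true
[1] NOT true = false
[2] exactly-one(false, true) = true
[root] false AND true = false
Overall: false → blocked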